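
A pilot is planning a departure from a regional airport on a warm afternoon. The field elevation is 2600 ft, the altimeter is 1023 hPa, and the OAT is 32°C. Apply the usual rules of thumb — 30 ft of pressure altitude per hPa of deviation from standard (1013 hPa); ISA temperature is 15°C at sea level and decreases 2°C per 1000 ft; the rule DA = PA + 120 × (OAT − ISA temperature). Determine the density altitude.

Pressure altitude = 2600 + (1013 − 1023) × 30 = 2600 + (-300) = 2300 ft.
ISA temperature at 2300 ft = 15 − 2 × (2300/1000) = 10.4°C.
ISA deviation = 32 − 10.4 = +21.6°C.
Density altitude = 2300 + 120 × (21.6) = 4892 ft.

4892 ft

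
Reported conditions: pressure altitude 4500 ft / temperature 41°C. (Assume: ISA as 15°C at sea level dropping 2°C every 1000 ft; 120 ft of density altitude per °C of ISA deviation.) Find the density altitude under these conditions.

ISA temperature at 4500 ft = 15 − 2 × (4500/1000) = 6°C.
ISA deviation = 41 − 6 = +35°C.
Density altitude = 4500 + 120 × (35) = 4500 + (+4200) = 8700 ft.

8700 ft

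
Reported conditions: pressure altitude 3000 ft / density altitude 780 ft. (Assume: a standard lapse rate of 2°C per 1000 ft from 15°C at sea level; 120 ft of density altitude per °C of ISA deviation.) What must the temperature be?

Density altitude − pressure altitude = 780 − 3000 = -2220 ft.
At 120 ft/°C that is an ISA deviation of -2220/120 = -18.5°C.
ISA temperature at 3000 ft = 15 − 2 × (3000/1000) = 9°C.
OAT = ISA + deviation = 9 + (-18.5) = -9.5°C.

-9.5°C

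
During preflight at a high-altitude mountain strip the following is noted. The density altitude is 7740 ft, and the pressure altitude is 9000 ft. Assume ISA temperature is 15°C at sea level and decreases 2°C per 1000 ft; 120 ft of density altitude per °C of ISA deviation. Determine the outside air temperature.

Density altitude − pressure altitude = 7740 − 9000 = -1260 ft.
At 120 ft/°C that is an ISA deviation of -1260/120 = -10.5°C.
ISA temperature at 9000 ft = 15 − 2 × (9000/1000) = -3°C.
OAT = ISA + deviation = -3 + (-10.5) = -13.5°C.

-13.5°C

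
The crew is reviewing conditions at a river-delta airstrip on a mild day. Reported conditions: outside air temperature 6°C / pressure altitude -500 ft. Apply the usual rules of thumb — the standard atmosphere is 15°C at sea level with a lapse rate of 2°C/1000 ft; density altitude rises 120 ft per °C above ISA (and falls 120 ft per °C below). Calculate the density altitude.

-1700 ft

ISA temperature at -500 ft = 15 − 2 × (-500/1000) = 16°C.
ISA deviation = 6 − 16 = -10°C.
Density altitude = -500 + 120 × (-10) = -500 + (-1200) = -1700 ft.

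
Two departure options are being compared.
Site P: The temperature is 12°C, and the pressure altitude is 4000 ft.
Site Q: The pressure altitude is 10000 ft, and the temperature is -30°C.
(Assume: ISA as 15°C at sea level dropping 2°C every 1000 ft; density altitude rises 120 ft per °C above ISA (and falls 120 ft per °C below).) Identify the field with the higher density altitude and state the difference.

Site Q by 2400 ft

Site P: ISA temp = 7°C, deviation +5°C, DA = 4000 + 120 × 5 = 4600 ft.
Site Q: ISA temp = -5°C, deviation -25°C, DA = 10000 + 120 × (-25) = 7000 ft.
Site Q is higher by 7000 − 4600 = 2400 ft.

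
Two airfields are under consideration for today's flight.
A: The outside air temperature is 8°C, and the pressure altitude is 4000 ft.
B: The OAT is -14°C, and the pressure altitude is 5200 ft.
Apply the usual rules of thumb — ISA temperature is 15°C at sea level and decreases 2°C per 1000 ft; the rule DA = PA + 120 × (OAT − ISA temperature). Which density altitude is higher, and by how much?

A by 1152 ft

A: ISA temp = 7°C, deviation +1°C, DA = 4000 + 120 × 1 = 4120 ft.
B: ISA temp = 4.6°C, deviation -18.6°C, DA = 5200 + 120 × (-18.6) = 2968 ft.
A is higher by 4120 − 2968 = 1152 ft.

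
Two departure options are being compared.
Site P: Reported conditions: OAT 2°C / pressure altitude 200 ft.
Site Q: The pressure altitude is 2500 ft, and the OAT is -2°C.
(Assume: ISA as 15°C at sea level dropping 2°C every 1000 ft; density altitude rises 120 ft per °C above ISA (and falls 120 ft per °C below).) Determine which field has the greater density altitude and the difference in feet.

Site P: ISA temp = 14.6°C, deviation -12.6°C, DA = 200 + 120 × (-12.6) = -1312 ft.
Site Q: ISA temp = 10°C, deviation -12°C, DA = 2500 + 120 × (-12) = 1060 ft.
Site Q is higher by 1060 − (-1312) = 2372 ft.

Site Q by 2372 ft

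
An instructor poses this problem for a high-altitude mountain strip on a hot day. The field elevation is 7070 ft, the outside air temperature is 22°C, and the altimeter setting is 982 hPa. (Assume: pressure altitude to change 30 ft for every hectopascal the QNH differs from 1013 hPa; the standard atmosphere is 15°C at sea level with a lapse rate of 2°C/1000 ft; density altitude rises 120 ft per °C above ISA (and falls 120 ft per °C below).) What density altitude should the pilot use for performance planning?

Pressure altitude = 7070 + (1013 − 982) × 30 = 7070 + (+930) = 8000 ft.
ISA temperature at 8000 ft = 15 − 2 × (8000/1000) = -1°C.
ISA deviation = 22 − (-1) = +23°C.
Density altitude = 8000 + 120 × (23) = 10760 ft.

10760 ft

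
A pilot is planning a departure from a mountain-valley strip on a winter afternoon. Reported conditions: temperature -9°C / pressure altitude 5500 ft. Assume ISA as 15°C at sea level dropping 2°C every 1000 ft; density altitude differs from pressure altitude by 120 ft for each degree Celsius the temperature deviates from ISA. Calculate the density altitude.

3940 ft

ISA temperature at 5500 ft = 15 − 2 × (5500/1000) = 4°C.
ISA deviation = -9 − 4 = -13°C.
Density altitude = 5500 + 120 × (-13) = 5500 + (-1560) = 3940 ft.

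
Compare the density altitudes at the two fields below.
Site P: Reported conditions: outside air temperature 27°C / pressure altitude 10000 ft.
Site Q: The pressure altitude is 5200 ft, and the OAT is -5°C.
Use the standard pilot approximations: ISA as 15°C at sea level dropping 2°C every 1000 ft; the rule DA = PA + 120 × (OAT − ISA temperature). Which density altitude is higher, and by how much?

Site P by 9792 ft

Site P: ISA temp = -5°C, deviation +32°C, DA = 10000 + 120 × 32 = 13840 ft.
Site Q: ISA temp = 4.6°C, deviation -9.6°C, DA = 5200 + 120 × (-9.6) = 4048 ft.
Site P is higher by 13840 − 4048 = 9792 ft.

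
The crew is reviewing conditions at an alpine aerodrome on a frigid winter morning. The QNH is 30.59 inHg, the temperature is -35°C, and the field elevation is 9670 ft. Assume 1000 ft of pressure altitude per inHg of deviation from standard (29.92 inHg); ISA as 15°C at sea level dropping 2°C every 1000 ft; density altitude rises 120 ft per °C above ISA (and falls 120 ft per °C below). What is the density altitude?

5160 ft

Pressure altitude = 9670 + (29.92 − 30.59) × 1000 = 9670 + (-670) = 9000 ft.
ISA temperature at 9000 ft = 15 − 2 × (9000/1000) = -3°C.
ISA deviation = -35 − (-3) = -32°C.
Density altitude = 9000 + 120 × (-32) = 5160 ft.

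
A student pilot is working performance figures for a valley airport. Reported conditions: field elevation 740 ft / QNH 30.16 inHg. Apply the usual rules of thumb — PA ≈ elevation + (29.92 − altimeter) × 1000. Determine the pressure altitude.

Pressure correction = (29.92 − 30.16) × 1000 = -240 ft.
Pressure altitude = 740 + (-240) = 500 ft.

500 ft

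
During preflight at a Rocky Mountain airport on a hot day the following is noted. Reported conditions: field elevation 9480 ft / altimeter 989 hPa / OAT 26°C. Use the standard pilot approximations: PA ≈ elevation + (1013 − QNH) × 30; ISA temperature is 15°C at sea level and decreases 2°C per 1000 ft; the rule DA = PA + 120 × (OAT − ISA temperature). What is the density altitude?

Pressure altitude = 9480 + (1013 − 989) × 30 = 9480 + (+720) = 10200 ft.
ISA temperature at 10200 ft = 15 − 2 × (10200/1000) = -5.4°C.
ISA deviation = 26 − (-5.4) = +31.4°C.
Density altitude = 10200 + 120 × (31.4) = 13968 ft.

13968 ft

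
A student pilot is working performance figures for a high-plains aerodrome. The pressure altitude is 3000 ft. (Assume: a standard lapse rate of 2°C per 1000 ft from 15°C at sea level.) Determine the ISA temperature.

ISA temperature = 15 − 2 × (3000/1000) = 15 − 6 = 9°C.

9°C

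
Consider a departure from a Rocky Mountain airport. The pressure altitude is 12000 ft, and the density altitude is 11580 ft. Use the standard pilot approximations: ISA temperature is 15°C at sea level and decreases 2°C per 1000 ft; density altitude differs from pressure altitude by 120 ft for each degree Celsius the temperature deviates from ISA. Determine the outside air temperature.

Density altitude − pressure altitude = 11580 − 12000 = -420 ft.
At 120 ft/°C that is an ISA deviation of -420/120 = -3.5°C.
ISA temperature at 12000 ft = 15 − 2 × (12000/1000) = -9°C.
OAT = ISA + deviation = -9 + (-3.5) = -12.5°C.

-12.5°C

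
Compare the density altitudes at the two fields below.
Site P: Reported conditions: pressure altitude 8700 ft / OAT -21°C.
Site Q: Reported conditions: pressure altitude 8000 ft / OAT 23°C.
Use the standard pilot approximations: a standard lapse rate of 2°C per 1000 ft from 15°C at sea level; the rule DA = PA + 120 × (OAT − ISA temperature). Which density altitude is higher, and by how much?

Site P: ISA temp = -2.4°C, deviation -18.6°C, DA = 8700 + 120 × (-18.6) = 6468 ft.
Site Q: ISA temp = -1°C, deviation +24°C, DA = 8000 + 120 × 24 = 10880 ft.
Site Q is higher by 10880 − 6468 = 4412 ft.

Site Q by 4412 ft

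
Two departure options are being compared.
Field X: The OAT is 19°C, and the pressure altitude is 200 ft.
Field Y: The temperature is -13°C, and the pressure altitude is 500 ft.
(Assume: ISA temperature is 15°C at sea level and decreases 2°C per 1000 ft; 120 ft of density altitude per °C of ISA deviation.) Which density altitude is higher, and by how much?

Field X: ISA temp = 14.6°C, deviation +4.4°C, DA = 200 + 120 × 4.4 = 728 ft.
Field Y: ISA temp = 14°C, deviation -27°C, DA = 500 + 120 × (-27) = -2740 ft.
Field X is higher by 728 − (-2740) = 3468 ft.

Field X by 3468 ft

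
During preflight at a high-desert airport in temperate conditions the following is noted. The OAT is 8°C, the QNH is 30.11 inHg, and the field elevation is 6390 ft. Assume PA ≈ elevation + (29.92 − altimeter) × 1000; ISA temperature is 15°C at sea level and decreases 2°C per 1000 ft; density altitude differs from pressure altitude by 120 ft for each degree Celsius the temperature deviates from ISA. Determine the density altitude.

Pressure altitude = 6390 + (29.92 − 30.11) × 1000 = 6390 + (-190) = 6200 ft.
ISA temperature at 6200 ft = 15 − 2 × (6200/1000) = 2.6°C.
ISA deviation = 8 − 2.6 = +5.4°C.
Density altitude = 6200 + 120 × (5.4) = 6848 ft.

6848 ft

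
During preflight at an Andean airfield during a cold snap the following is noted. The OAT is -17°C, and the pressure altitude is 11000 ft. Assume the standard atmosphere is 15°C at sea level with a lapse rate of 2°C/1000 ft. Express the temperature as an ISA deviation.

ISA-10°C

ISA temperature at 11000 ft = 15 − 2 × (11000/1000) = -7°C.
Deviation = OAT − ISA = -17 − (-7) = -10°C.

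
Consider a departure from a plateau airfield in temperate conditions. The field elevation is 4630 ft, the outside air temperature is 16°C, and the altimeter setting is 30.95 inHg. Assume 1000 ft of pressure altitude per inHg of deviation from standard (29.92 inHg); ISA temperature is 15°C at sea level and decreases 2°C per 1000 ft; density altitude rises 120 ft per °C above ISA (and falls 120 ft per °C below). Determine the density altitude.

4584 ft

Pressure altitude = 4630 + (29.92 − 30.95) × 1000 = 4630 + (-1030) = 3600 ft.
ISA temperature at 3600 ft = 15 − 2 × (3600/1000) = 7.8°C.
ISA deviation = 16 − 7.8 = +8.2°C.
Density altitude = 3600 + 120 × (8.2) = 4584 ft.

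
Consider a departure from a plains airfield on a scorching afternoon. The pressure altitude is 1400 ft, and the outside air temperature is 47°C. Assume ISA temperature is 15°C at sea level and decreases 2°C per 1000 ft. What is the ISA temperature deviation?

ISA+34.8°C

ISA temperature at 1400 ft = 15 − 2 × (1400/1000) = 12.2°C.
Deviation = OAT − ISA = 47 − 12.2 = +34.8°C.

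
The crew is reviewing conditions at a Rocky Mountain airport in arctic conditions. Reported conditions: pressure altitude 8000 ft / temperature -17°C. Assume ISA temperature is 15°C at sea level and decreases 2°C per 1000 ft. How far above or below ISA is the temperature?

ISA temperature at 8000 ft = 15 − 2 × (8000/1000) = -1°C.
Deviation = OAT − ISA = -17 − (-1) = -16°C.

ISA-16°C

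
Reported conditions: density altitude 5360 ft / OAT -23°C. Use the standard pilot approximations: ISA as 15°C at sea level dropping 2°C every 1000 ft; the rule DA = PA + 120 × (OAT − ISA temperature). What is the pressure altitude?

8000 ft

DA = PA + 120 × (OAT − (15 − 2·PA/1000)) = PA + 120·OAT − 1800 + 0.24·PA = 1.24·PA + 120·OAT − 1800.
So 1.24·PA = 5360 − 120 × (-23) + 1800 = 9920.
PA = 9920 / 1.24 = 8000 ft.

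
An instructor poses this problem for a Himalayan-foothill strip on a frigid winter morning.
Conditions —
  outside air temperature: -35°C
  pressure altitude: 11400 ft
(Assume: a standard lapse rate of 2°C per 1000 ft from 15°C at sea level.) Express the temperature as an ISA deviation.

ISA temperature at 11400 ft = 15 − 2 × (11400/1000) = -7.8°C.
Deviation = OAT − ISA = -35 − (-7.8) = -27.2°C.

ISA-27.2°C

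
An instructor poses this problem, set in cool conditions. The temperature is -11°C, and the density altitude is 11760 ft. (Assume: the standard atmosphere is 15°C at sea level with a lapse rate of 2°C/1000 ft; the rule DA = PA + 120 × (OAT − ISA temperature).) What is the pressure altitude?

DA = PA + 120 × (OAT − (15 − 2·PA/1000)) = PA + 120·OAT − 1800 + 0.24·PA = 1.24·PA + 120·OAT − 1800.
So 1.24·PA = 11760 − 120 × (-11) + 1800 = 14880.
PA = 14880 / 1.24 = 12000 ft.

12000 ft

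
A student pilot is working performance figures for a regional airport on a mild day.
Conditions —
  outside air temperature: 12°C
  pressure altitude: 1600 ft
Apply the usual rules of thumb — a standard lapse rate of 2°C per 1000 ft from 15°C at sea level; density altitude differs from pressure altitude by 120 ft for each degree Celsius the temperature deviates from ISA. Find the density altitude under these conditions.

1624 ft

ISA temperature at 1600 ft = 15 − 2 × (1600/1000) = 11.8°C.
ISA deviation = 12 − 11.8 = +0.2°C.
Density altitude = 1600 + 120 × (0.2) = 1600 + (+24) = 1624 ft.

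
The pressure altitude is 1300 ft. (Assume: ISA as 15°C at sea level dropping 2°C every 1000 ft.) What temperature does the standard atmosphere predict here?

12.4°C

ISA temperature = 15 − 2 × (1300/1000) = 15 − 2.6 = 12.4°C.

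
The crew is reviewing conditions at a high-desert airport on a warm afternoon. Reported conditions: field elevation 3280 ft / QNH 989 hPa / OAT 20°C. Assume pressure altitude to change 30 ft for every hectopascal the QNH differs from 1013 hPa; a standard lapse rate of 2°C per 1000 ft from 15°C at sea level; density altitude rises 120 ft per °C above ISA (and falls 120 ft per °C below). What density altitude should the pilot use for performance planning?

Pressure altitude = 3280 + (1013 − 989) × 30 = 3280 + (+720) = 4000 ft.
ISA temperature at 4000 ft = 15 − 2 × (4000/1000) = 7°C.
ISA deviation = 20 − 7 = +13°C.
Density altitude = 4000 + 120 × (13) = 5560 ft.

5560 ft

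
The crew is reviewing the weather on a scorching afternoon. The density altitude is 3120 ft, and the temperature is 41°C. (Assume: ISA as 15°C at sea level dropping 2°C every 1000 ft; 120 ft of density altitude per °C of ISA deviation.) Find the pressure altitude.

0 ft

DA = PA + 120 × (OAT − (15 − 2·PA/1000)) = PA + 120·OAT − 1800 + 0.24·PA = 1.24·PA + 120·OAT − 1800.
So 1.24·PA = 3120 − 120 × 41 + 1800 = 0.
PA = 0 / 1.24 = 0 ft.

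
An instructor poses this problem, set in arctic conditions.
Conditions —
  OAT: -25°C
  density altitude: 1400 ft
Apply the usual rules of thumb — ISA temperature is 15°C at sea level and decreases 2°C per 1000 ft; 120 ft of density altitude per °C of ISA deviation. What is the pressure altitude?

DA = PA + 120 × (OAT − (15 − 2·PA/1000)) = PA + 120·OAT − 1800 + 0.24·PA = 1.24·PA + 120·OAT − 1800.
So 1.24·PA = 1400 − 120 × (-25) + 1800 = 6200.
PA = 6200 / 1.24 = 5000 ft.

5000 ft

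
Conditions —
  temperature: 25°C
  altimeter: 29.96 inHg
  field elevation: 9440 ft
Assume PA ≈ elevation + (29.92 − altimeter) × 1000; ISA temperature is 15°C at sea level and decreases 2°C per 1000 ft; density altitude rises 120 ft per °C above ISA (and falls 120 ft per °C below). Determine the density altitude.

12856 ft

Pressure altitude = 9440 + (29.92 − 29.96) × 1000 = 9440 + (-40) = 9400 ft.
ISA temperature at 9400 ft = 15 − 2 × (9400/1000) = -3.8°C.
ISA deviation = 25 − (-3.8) = +28.8°C.
Density altitude = 9400 + 120 × (28.8) = 12856 ft.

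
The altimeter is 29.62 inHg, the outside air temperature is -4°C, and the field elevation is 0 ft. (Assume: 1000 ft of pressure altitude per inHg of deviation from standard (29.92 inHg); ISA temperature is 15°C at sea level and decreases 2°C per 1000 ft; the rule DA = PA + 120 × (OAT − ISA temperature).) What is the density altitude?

Pressure altitude = 0 + (29.92 − 29.62) × 1000 = 0 + (+300) = 300 ft.
ISA temperature at 300 ft = 15 − 2 × (300/1000) = 14.4°C.
ISA deviation = -4 − 14.4 = -18.4°C.
Density altitude = 300 + 120 × (-18.4) = -1908 ft.

-1908 ft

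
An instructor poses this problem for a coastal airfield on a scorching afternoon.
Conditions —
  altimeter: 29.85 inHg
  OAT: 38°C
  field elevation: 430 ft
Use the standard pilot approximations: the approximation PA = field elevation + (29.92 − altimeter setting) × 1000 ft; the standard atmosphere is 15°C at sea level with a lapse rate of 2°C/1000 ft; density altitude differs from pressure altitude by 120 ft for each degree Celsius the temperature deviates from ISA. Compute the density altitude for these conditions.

3380 ft

Pressure altitude = 430 + (29.92 − 29.85) × 1000 = 430 + (+70) = 500 ft.
ISA temperature at 500 ft = 15 − 2 × (500/1000) = 14°C.
ISA deviation = 38 − 14 = +24°C.
Density altitude = 500 + 120 × (24) = 3380 ft.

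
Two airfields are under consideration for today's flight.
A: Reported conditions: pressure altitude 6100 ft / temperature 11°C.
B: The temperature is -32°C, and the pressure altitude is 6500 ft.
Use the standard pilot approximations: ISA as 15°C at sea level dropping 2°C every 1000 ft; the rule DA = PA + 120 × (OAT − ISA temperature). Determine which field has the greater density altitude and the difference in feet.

A by 4664 ft

A: ISA temp = 2.8°C, deviation +8.2°C, DA = 6100 + 120 × 8.2 = 7084 ft.
B: ISA temp = 2°C, deviation -34°C, DA = 6500 + 120 × (-34) = 2420 ft.
A is higher by 7084 − 2420 = 4664 ft.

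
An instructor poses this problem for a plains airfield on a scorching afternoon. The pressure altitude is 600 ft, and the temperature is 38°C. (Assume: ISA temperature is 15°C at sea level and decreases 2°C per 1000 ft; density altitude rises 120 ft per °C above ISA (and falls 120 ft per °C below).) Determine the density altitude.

3504 ft

ISA temperature at 600 ft = 15 − 2 × (600/1000) = 13.8°C.
ISA deviation = 38 − 13.8 = +24.2°C.
Density altitude = 600 + 120 × (24.2) = 600 + (+2904) = 3504 ft.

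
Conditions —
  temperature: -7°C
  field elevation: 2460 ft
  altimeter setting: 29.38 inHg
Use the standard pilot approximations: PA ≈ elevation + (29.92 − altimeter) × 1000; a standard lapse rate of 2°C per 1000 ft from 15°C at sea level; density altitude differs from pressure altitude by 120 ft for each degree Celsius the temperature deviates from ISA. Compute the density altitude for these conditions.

Pressure altitude = 2460 + (29.92 − 29.38) × 1000 = 2460 + (+540) = 3000 ft.
ISA temperature at 3000 ft = 15 − 2 × (3000/1000) = 9°C.
ISA deviation = -7 − 9 = -16°C.
Density altitude = 3000 + 120 × (-16) = 1080 ft.

1080 ft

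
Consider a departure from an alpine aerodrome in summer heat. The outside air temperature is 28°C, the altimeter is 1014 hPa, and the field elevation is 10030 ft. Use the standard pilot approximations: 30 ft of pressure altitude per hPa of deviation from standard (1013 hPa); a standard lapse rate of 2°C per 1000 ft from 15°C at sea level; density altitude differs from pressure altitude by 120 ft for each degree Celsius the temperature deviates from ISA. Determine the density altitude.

13960 ft

Pressure altitude = 10030 + (1013 − 1014) × 30 = 10030 + (-30) = 10000 ft.
ISA temperature at 10000 ft = 15 − 2 × (10000/1000) = -5°C.
ISA deviation = 28 − (-5) = +33°C.
Density altitude = 10000 + 120 × (33) = 13960 ft.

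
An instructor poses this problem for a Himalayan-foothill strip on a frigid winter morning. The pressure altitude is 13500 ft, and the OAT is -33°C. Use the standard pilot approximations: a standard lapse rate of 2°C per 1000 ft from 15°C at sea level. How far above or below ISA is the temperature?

ISA temperature at 13500 ft = 15 − 2 × (13500/1000) = -12°C.
Deviation = OAT − ISA = -33 − (-12) = -21°C.

ISA-21°C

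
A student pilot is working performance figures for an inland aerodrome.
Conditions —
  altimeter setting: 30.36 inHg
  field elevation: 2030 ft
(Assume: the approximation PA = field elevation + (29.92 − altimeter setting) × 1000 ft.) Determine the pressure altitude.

Pressure correction = (29.92 − 30.36) × 1000 = -440 ft.
Pressure altitude = 2030 + (-440) = 1590 ft.

1590 ft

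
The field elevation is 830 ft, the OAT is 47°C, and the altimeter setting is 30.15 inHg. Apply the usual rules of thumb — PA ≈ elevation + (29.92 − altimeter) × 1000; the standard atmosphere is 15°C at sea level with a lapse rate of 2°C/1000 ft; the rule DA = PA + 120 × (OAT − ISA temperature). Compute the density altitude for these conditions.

Pressure altitude = 830 + (29.92 − 30.15) × 1000 = 830 + (-230) = 600 ft.
ISA temperature at 600 ft = 15 − 2 × (600/1000) = 13.8°C.
ISA deviation = 47 − 13.8 = +33.2°C.
Density altitude = 600 + 120 × (33.2) = 4584 ft.

4584 ft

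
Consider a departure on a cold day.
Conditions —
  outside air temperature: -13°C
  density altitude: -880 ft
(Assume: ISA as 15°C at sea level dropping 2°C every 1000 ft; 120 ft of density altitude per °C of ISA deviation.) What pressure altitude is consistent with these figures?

DA = PA + 120 × (OAT − (15 − 2·PA/1000)) = PA + 120·OAT − 1800 + 0.24·PA = 1.24·PA + 120·OAT − 1800.
So 1.24·PA = -880 − 120 × (-13) + 1800 = 2480.
PA = 2480 / 1.24 = 2000 ft.

2000 ft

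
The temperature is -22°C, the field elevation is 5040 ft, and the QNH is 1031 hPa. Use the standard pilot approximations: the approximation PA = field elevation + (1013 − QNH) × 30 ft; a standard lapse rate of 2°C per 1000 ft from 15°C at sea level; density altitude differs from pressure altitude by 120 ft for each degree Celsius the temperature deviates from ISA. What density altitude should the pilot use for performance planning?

Pressure altitude = 5040 + (1013 − 1031) × 30 = 5040 + (-540) = 4500 ft.
ISA temperature at 4500 ft = 15 − 2 × (4500/1000) = 6°C.
ISA deviation = -22 − 6 = -28°C.
Density altitude = 4500 + 120 × (-28) = 1140 ft.

1140 ft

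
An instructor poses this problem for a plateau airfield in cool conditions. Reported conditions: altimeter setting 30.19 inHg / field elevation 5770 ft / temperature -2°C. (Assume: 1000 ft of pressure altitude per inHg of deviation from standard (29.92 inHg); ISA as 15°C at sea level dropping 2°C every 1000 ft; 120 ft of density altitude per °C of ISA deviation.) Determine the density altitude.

Pressure altitude = 5770 + (29.92 − 30.19) × 1000 = 5770 + (-270) = 5500 ft.
ISA temperature at 5500 ft = 15 − 2 × (5500/1000) = 4°C.
ISA deviation = -2 − 4 = -6°C.
Density altitude = 5500 + 120 × (-6) = 4780 ft.

4780 ft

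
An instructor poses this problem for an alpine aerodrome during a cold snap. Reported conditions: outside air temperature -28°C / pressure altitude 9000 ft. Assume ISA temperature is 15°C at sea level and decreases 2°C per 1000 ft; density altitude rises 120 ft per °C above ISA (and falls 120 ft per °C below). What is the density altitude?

6000 ft

ISA temperature at 9000 ft = 15 − 2 × (9000/1000) = -3°C.
ISA deviation = -28 − (-3) = -25°C.
Density altitude = 9000 + 120 × (-25) = 9000 + (-3000) = 6000 ft.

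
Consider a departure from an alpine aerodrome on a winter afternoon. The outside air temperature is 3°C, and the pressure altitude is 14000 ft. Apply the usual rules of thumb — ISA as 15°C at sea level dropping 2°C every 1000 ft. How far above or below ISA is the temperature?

ISA+16°C

ISA temperature at 14000 ft = 15 − 2 × (14000/1000) = -13°C.
Deviation = OAT − ISA = 3 − (-13) = +16°C.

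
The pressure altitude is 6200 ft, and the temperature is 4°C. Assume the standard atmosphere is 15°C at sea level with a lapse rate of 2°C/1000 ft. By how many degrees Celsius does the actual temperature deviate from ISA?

ISA temperature at 6200 ft = 15 − 2 × (6200/1000) = 2.6°C.
Deviation = OAT − ISA = 4 − 2.6 = +1.4°C.

ISA+1.4°C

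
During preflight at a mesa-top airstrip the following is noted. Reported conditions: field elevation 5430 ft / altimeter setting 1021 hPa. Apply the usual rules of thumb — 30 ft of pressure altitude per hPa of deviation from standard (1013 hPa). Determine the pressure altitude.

5190 ft

Pressure correction = (1013 − 1021) × 30 = -240 ft.
Pressure altitude = 5430 + (-240) = 5190 ft.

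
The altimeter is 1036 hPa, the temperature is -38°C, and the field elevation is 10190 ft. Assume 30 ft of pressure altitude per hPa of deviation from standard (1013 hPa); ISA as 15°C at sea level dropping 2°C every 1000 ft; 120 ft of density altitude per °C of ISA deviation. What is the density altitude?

Pressure altitude = 10190 + (1013 − 1036) × 30 = 10190 + (-690) = 9500 ft.
ISA temperature at 9500 ft = 15 − 2 × (9500/1000) = -4°C.
ISA deviation = -38 − (-4) = -34°C.
Density altitude = 9500 + 120 × (-34) = 5420 ft.

5420 ft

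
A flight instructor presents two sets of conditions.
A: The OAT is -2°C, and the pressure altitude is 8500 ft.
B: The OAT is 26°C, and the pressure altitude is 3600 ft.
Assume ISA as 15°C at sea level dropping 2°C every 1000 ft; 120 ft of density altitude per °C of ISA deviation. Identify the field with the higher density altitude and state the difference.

A by 2716 ft

A: ISA temp = -2°C, deviation 0°C, DA = 8500 + 120 × 0 = 8500 ft.
B: ISA temp = 7.8°C, deviation +18.2°C, DA = 3600 + 120 × 18.2 = 5784 ft.
A is higher by 8500 − 5784 = 2716 ft.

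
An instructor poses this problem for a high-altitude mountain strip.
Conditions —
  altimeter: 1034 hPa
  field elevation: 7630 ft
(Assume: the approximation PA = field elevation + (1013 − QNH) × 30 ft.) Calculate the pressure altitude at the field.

Pressure correction = (1013 − 1034) × 30 = -630 ft.
Pressure altitude = 7630 + (-630) = 7000 ft.

7000 ft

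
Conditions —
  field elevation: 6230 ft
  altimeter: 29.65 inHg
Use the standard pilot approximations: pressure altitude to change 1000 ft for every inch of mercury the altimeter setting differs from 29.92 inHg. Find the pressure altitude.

6500 ft

Pressure correction = (29.92 − 29.65) × 1000 = +270 ft.
Pressure altitude = 6230 + (+270) = 6500 ft.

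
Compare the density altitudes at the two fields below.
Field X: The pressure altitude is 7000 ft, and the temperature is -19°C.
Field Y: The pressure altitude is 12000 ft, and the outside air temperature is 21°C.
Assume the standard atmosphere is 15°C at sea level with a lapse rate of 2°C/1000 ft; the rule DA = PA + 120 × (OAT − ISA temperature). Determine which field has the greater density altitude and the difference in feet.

Field Y by 11000 ft

Field X: ISA temp = 1°C, deviation -20°C, DA = 7000 + 120 × (-20) = 4600 ft.
Field Y: ISA temp = -9°C, deviation +30°C, DA = 12000 + 120 × 30 = 15600 ft.
Field Y is higher by 15600 − 4600 = 11000 ft.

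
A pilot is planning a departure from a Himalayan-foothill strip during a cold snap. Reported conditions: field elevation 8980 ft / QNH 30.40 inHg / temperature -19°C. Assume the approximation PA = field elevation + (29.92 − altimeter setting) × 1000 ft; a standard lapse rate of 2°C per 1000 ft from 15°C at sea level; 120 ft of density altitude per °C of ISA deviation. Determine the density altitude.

6460 ft

Pressure altitude = 8980 + (29.92 − 30.40) × 1000 = 8980 + (-480) = 8500 ft.
ISA temperature at 8500 ft = 15 − 2 × (8500/1000) = -2°C.
ISA deviation = -19 − (-2) = -17°C.
Density altitude = 8500 + 120 × (-17) = 6460 ft.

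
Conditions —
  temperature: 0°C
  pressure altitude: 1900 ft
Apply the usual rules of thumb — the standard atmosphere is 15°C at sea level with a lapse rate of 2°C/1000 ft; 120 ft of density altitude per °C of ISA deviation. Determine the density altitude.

ISA temperature at 1900 ft = 15 − 2 × (1900/1000) = 11.2°C.
ISA deviation = 0 − 11.2 = -11.2°C.
Density altitude = 1900 + 120 × (-11.2) = 1900 + (-1344) = 556 ft.

556 ft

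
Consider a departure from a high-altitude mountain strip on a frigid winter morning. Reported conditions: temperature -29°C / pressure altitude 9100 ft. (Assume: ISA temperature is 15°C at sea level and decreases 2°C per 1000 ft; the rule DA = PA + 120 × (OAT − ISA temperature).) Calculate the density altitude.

6004 ft

ISA temperature at 9100 ft = 15 − 2 × (9100/1000) = -3.2°C.
ISA deviation = -29 − (-3.2) = -25.8°C.
Density altitude = 9100 + 120 × (-25.8) = 9100 + (-3096) = 6004 ft.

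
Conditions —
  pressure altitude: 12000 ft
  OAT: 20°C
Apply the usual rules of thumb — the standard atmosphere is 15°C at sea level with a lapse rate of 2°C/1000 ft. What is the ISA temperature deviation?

ISA+29°C

ISA temperature at 12000 ft = 15 − 2 × (12000/1000) = -9°C.
Deviation = OAT − ISA = 20 − (-9) = +29°C.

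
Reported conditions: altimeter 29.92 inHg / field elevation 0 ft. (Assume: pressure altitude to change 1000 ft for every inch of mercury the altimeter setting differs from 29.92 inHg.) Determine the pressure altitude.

0 ft

Pressure correction = (29.92 − 29.92) × 1000 = 0 ft.
Pressure altitude = 0 + (0) = 0 ft.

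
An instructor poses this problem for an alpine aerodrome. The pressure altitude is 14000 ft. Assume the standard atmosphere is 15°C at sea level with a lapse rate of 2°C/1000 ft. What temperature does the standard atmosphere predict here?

-13°C

ISA temperature = 15 − 2 × (14000/1000) = 15 − 28 = -13°C.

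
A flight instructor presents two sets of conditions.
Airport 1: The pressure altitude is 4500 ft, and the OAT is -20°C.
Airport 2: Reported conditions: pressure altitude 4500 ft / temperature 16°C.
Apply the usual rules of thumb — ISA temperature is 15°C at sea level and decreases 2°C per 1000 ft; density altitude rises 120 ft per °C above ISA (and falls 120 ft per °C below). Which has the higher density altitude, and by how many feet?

Airport 2 by 4320 ft

Airport 1: ISA temp = 6°C, deviation -26°C, DA = 4500 + 120 × (-26) = 1380 ft.
Airport 2: ISA temp = 6°C, deviation +10°C, DA = 4500 + 120 × 10 = 5700 ft.
Airport 2 is higher by 5700 − 1380 = 4320 ft.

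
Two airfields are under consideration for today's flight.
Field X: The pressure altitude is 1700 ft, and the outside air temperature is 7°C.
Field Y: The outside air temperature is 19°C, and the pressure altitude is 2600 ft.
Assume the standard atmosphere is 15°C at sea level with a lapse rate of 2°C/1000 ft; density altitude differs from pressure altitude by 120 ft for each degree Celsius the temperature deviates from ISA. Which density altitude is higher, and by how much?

Field Y by 2556 ft

Field X: ISA temp = 11.6°C, deviation -4.6°C, DA = 1700 + 120 × (-4.6) = 1148 ft.
Field Y: ISA temp = 9.8°C, deviation +9.2°C, DA = 2600 + 120 × 9.2 = 3704 ft.
Field Y is higher by 3704 − 1148 = 2556 ft.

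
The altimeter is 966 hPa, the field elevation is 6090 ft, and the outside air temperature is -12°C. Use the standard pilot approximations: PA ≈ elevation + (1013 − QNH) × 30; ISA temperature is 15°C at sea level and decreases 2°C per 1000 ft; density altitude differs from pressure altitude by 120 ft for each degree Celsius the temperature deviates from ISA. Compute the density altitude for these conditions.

6060 ft

Pressure altitude = 6090 + (1013 − 966) × 30 = 6090 + (+1410) = 7500 ft.
ISA temperature at 7500 ft = 15 − 2 × (7500/1000) = 0°C.
ISA deviation = -12 − 0 = -12°C.
Density altitude = 7500 + 120 × (-12) = 6060 ft.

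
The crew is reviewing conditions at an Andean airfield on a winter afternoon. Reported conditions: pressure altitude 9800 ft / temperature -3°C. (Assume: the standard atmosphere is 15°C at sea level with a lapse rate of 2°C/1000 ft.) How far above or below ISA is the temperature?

ISA+1.6°C

ISA temperature at 9800 ft = 15 − 2 × (9800/1000) = -4.6°C.
Deviation = OAT − ISA = -3 − (-4.6) = +1.6°C.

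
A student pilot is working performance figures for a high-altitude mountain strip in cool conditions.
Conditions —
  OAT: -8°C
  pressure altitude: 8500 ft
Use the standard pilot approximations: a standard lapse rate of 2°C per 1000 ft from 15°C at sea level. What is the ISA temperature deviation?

ISA temperature at 8500 ft = 15 − 2 × (8500/1000) = -2°C.
Deviation = OAT − ISA = -8 − (-2) = -6°C.

ISA-6°C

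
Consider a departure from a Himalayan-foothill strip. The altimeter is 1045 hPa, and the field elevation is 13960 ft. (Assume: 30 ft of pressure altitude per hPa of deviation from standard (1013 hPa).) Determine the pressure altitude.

13000 ft

Pressure correction = (1013 − 1045) × 30 = -960 ft.
Pressure altitude = 13960 + (-960) = 13000 ft.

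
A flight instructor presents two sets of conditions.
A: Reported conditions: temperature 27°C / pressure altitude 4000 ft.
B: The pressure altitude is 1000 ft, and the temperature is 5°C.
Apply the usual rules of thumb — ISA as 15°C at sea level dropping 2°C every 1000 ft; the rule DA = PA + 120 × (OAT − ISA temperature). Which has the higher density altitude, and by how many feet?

A by 6360 ft

A: ISA temp = 7°C, deviation +20°C, DA = 4000 + 120 × 20 = 6400 ft.
B: ISA temp = 13°C, deviation -8°C, DA = 1000 + 120 × (-8) = 40 ft.
A is higher by 6400 − 40 = 6360 ft.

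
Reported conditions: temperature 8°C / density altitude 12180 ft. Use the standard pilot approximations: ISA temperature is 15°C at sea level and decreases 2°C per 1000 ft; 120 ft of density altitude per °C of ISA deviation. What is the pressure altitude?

10500 ft

DA = PA + 120 × (OAT − (15 − 2·PA/1000)) = PA + 120·OAT − 1800 + 0.24·PA = 1.24·PA + 120·OAT − 1800.
So 1.24·PA = 12180 − 120 × 8 + 1800 = 13020.
PA = 13020 / 1.24 = 10500 ft.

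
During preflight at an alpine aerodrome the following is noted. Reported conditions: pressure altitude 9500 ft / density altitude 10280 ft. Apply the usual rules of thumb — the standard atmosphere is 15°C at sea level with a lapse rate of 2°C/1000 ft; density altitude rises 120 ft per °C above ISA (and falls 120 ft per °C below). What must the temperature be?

Density altitude − pressure altitude = 10280 − 9500 = +780 ft.
At 120 ft/°C that is an ISA deviation of 780/120 = +6.5°C.
ISA temperature at 9500 ft = 15 − 2 × (9500/1000) = -4°C.
OAT = ISA + deviation = -4 + (+6.5) = 2.5°C.

2.5°C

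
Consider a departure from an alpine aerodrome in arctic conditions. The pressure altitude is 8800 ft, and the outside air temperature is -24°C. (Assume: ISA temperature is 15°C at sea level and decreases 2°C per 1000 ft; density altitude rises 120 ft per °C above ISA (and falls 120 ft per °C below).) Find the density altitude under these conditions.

ISA temperature at 8800 ft = 15 − 2 × (8800/1000) = -2.6°C.
ISA deviation = -24 − (-2.6) = -21.4°C.
Density altitude = 8800 + 120 × (-21.4) = 8800 + (-2568) = 6232 ft.

6232 ft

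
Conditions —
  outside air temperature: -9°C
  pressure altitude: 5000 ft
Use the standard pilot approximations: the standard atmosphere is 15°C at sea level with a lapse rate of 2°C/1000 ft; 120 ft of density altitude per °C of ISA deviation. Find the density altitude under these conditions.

3320 ft

ISA temperature at 5000 ft = 15 − 2 × (5000/1000) = 5°C.
ISA deviation = -9 − 5 = -14°C.
Density altitude = 5000 + 120 × (-14) = 5000 + (-1680) = 3320 ft.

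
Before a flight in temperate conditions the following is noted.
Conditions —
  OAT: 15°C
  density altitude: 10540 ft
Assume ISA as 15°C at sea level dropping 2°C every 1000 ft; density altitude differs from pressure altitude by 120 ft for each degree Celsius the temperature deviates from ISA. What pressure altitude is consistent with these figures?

8500 ft

DA = PA + 120 × (OAT − (15 − 2·PA/1000)) = PA + 120·OAT − 1800 + 0.24·PA = 1.24·PA + 120·OAT − 1800.
So 1.24·PA = 10540 − 120 × 15 + 1800 = 10540.
PA = 10540 / 1.24 = 8500 ft.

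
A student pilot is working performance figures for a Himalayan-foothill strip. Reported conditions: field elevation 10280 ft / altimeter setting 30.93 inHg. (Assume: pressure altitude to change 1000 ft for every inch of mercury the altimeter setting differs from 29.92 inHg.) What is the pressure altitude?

Pressure correction = (29.92 − 30.93) × 1000 = -1010 ft.
Pressure altitude = 10280 + (-1010) = 9270 ft.

9270 ft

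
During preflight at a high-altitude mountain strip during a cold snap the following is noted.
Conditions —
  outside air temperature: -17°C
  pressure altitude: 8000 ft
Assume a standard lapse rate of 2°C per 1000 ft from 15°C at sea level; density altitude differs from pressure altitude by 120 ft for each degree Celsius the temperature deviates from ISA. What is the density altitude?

6080 ft

ISA temperature at 8000 ft = 15 − 2 × (8000/1000) = -1°C.
ISA deviation = -17 − (-1) = -16°C.
Density altitude = 8000 + 120 × (-16) = 8000 + (-1920) = 6080 ft.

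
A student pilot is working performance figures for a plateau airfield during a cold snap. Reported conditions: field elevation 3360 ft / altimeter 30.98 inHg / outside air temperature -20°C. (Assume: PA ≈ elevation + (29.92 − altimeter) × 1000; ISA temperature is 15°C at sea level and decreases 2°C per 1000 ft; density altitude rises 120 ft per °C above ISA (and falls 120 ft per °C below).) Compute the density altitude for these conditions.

-1348 ft

Pressure altitude = 3360 + (29.92 − 30.98) × 1000 = 3360 + (-1060) = 2300 ft.
ISA temperature at 2300 ft = 15 − 2 × (2300/1000) = 10.4°C.
ISA deviation = -20 − 10.4 = -30.4°C.
Density altitude = 2300 + 120 × (-30.4) = -1348 ft.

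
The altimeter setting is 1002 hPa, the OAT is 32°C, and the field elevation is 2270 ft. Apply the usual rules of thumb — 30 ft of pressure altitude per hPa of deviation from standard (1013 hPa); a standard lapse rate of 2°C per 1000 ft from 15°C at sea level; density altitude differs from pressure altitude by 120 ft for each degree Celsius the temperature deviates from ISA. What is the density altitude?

5264 ft

Pressure altitude = 2270 + (1013 − 1002) × 30 = 2270 + (+330) = 2600 ft.
ISA temperature at 2600 ft = 15 − 2 × (2600/1000) = 9.8°C.
ISA deviation = 32 − 9.8 = +22.2°C.
Density altitude = 2600 + 120 × (22.2) = 5264 ft.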